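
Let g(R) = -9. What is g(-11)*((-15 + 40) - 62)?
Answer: 333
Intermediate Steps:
g(-11)*((-15 + 40) - 62) = -9*((-15 + 40) - 62) = -9*(25 - 62) = -9*(-37) = 333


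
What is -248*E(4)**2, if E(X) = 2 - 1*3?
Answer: -248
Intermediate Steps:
E(X) = -1 (E(X) = 2 - 3 = -1)
-248*E(4)**2 = -248*(-1)**2 = -248*1 = -248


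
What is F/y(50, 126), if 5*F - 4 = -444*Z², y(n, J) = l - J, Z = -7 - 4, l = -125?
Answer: 10744/251 ≈ 42.805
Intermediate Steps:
Z = -11
y(n, J) = -125 - J
F = -10744 (F = ⅘ + (-444*(-11)²)/5 = ⅘ + (-444*121)/5 = ⅘ + (⅕)*(-53724) = ⅘ - 53724/5 = -10744)
F/y(50, 126) = -10744/(-125 - 1*126) = -10744/(-125 - 126) = -10744/(-251) = -10744*(-1/251) = 10744/251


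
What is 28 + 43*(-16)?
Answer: -660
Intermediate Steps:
28 + 43*(-16) = 28 - 688 = -660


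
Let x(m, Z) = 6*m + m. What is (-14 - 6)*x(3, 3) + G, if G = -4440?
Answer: -4860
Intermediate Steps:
x(m, Z) = 7*m
(-14 - 6)*x(3, 3) + G = (-14 - 6)*(7*3) - 4440 = -20*21 - 4440 = -420 - 4440 = -4860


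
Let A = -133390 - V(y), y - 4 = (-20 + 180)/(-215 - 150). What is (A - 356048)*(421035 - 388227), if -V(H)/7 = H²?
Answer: -85554796320816/5329 ≈ -1.6055e+10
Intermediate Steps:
y = 260/73 (y = 4 + (-20 + 180)/(-215 - 150) = 4 + 160/(-365) = 4 + 160*(-1/365) = 4 - 32/73 = 260/73 ≈ 3.5616)
V(H) = -7*H²
A = -710362110/5329 (A = -133390 - (-7)*(260/73)² = -133390 - (-7)*67600/5329 = -133390 - 1*(-473200/5329) = -133390 + 473200/5329 = -710362110/5329 ≈ -1.3330e+5)
(A - 356048)*(421035 - 388227) = (-710362110/5329 - 356048)*(421035 - 388227) = -2607741902/5329*32808 = -85554796320816/5329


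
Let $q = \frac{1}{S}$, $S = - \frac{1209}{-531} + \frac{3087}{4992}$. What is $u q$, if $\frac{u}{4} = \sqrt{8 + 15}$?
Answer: $\frac{1178112 \sqrt{23}}{852725} \approx 6.6258$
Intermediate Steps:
$S = \frac{852725}{294528}$ ($S = \left(-1209\right) \left(- \frac{1}{531}\right) + 3087 \cdot \frac{1}{4992} = \frac{403}{177} + \frac{1029}{1664} = \frac{852725}{294528} \approx 2.8952$)
$u = 4 \sqrt{23}$ ($u = 4 \sqrt{8 + 15} = 4 \sqrt{23} \approx 19.183$)
$q = \frac{294528}{852725}$ ($q = \frac{1}{\frac{852725}{294528}} = \frac{294528}{852725} \approx 0.3454$)
$u q = 4 \sqrt{23} \cdot \frac{294528}{852725} = \frac{1178112 \sqrt{23}}{852725}$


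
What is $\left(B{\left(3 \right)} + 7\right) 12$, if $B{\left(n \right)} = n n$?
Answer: $192$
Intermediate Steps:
$B{\left(n \right)} = n^{2}$
$\left(B{\left(3 \right)} + 7\right) 12 = \left(3^{2} + 7\right) 12 = \left(9 + 7\right) 12 = 16 \cdot 12 = 192$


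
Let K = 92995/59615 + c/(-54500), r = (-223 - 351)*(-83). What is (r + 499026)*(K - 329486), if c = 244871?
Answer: -29260823167853160811/162450875 ≈ -1.8012e+11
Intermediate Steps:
r = 47642 (r = -574*(-83) = 47642)
K = -1905951433/649803500 (K = 92995/59615 + 244871/(-54500) = 92995*(1/59615) + 244871*(-1/54500) = 18599/11923 - 244871/54500 = -1905951433/649803500 ≈ -2.9331)
(r + 499026)*(K - 329486) = (47642 + 499026)*(-1905951433/649803500 - 329486) = 546668*(-214103061952433/649803500) = -29260823167853160811/162450875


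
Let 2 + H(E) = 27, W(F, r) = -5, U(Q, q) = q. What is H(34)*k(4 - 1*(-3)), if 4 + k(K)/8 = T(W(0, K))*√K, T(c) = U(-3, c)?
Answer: -800 - 1000*√7 ≈ -3445.8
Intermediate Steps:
T(c) = c
H(E) = 25 (H(E) = -2 + 27 = 25)
k(K) = -32 - 40*√K (k(K) = -32 + 8*(-5*√K) = -32 - 40*√K)
H(34)*k(4 - 1*(-3)) = 25*(-32 - 40*√(4 - 1*(-3))) = 25*(-32 - 40*√(4 + 3)) = 25*(-32 - 40*√7) = -800 - 1000*√7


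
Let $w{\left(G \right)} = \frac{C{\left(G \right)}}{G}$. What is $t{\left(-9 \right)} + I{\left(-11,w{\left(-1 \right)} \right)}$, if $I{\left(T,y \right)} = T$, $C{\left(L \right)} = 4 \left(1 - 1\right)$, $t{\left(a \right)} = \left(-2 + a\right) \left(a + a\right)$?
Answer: $187$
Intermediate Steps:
$t{\left(a \right)} = 2 a \left(-2 + a\right)$ ($t{\left(a \right)} = \left(-2 + a\right) 2 a = 2 a \left(-2 + a\right)$)
$C{\left(L \right)} = 0$ ($C{\left(L \right)} = 4 \cdot 0 = 0$)
$w{\left(G \right)} = 0$ ($w{\left(G \right)} = \frac{0}{G} = 0$)
$t{\left(-9 \right)} + I{\left(-11,w{\left(-1 \right)} \right)} = 2 \left(-9\right) \left(-2 - 9\right) - 11 = 2 \left(-9\right) \left(-11\right) - 11 = 198 - 11 = 187$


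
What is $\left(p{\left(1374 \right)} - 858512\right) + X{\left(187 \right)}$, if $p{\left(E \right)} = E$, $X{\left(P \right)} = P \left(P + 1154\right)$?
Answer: $-606371$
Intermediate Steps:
$X{\left(P \right)} = P \left(1154 + P\right)$
$\left(p{\left(1374 \right)} - 858512\right) + X{\left(187 \right)} = \left(1374 - 858512\right) + 187 \left(1154 + 187\right) = -857138 + 187 \cdot 1341 = -857138 + 250767 = -606371$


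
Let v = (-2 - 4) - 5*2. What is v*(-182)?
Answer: 2912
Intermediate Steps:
v = -16 (v = -6 - 10 = -16)
v*(-182) = -16*(-182) = 2912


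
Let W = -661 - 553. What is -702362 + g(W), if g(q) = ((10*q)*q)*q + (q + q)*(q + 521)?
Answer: -17890903198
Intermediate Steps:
W = -1214
g(q) = 10*q³ + 2*q*(521 + q) (g(q) = (10*q²)*q + (2*q)*(521 + q) = 10*q³ + 2*q*(521 + q))
-702362 + g(W) = -702362 + 2*(-1214)*(521 - 1214 + 5*(-1214)²) = -702362 + 2*(-1214)*(521 - 1214 + 5*1473796) = -702362 + 2*(-1214)*(521 - 1214 + 7368980) = -702362 + 2*(-1214)*7368287 = -702362 - 17890200836 = -17890903198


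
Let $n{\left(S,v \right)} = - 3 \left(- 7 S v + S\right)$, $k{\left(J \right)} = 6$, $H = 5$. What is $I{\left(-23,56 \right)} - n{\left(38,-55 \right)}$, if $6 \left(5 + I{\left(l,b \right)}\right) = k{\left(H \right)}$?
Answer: $44000$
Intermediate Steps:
$I{\left(l,b \right)} = -4$ ($I{\left(l,b \right)} = -5 + \frac{1}{6} \cdot 6 = -5 + 1 = -4$)
$n{\left(S,v \right)} = - 3 S + 21 S v$ ($n{\left(S,v \right)} = - 3 \left(- 7 S v + S\right) = - 3 \left(S - 7 S v\right) = - 3 S + 21 S v$)
$I{\left(-23,56 \right)} - n{\left(38,-55 \right)} = -4 - 3 \cdot 38 \left(-1 + 7 \left(-55\right)\right) = -4 - 3 \cdot 38 \left(-1 - 385\right) = -4 - 3 \cdot 38 \left(-386\right) = -4 - -44004 = -4 + 44004 = 44000$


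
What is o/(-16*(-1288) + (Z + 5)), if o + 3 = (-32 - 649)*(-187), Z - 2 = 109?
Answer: 10612/1727 ≈ 6.1448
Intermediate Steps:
Z = 111 (Z = 2 + 109 = 111)
o = 127344 (o = -3 + (-32 - 649)*(-187) = -3 - 681*(-187) = -3 + 127347 = 127344)
o/(-16*(-1288) + (Z + 5)) = 127344/(-16*(-1288) + (111 + 5)) = 127344/(20608 + 116) = 127344/20724 = 127344*(1/20724) = 10612/1727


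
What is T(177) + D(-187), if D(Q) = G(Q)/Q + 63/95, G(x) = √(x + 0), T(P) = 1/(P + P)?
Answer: 22397/33630 - I*√187/187 ≈ 0.66598 - 0.073127*I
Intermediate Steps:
T(P) = 1/(2*P)
G(x) = √x
D(Q) = 63/95 + Q^(-½) (D(Q) = √Q/Q + 63/95 = Q^(-½) + 63*(1/95) = Q^(-½) + 63/95 = 63/95 + Q^(-½))
T(177) + D(-187) = (½)/177 + (63/95 + (-187)^(-½)) = (½)*(1/177) + (63/95 - I*√187/187) = 1/354 + (63/95 - I*√187/187) = 22397/33630 - I*√187/187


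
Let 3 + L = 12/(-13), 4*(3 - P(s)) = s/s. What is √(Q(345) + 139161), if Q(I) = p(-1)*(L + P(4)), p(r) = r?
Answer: √94073629/26 ≈ 373.04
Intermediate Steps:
P(s) = 11/4 (P(s) = 3 - s/(4*s) = 3 - ¼*1 = 3 - ¼ = 11/4)
L = -51/13 (L = -3 + 12/(-13) = -3 + 12*(-1/13) = -3 - 12/13 = -51/13 ≈ -3.9231)
Q(I) = 61/52 (Q(I) = -(-51/13 + 11/4) = -1*(-61/52) = 61/52)
√(Q(345) + 139161) = √(61/52 + 139161) = √(7236433/52) = √94073629/26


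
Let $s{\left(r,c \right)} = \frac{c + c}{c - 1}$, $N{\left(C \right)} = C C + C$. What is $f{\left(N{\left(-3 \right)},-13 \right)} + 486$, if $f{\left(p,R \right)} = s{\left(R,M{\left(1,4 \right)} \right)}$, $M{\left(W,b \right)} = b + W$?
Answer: $\frac{977}{2} \approx 488.5$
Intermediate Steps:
$N{\left(C \right)} = C + C^{2}$ ($N{\left(C \right)} = C^{2} + C = C + C^{2}$)
$M{\left(W,b \right)} = W + b$
$s{\left(r,c \right)} = \frac{2 c}{-1 + c}$
$f{\left(p,R \right)} = \frac{5}{2}$ ($f{\left(p,R \right)} = \frac{2 \left(1 + 4\right)}{-1 + \left(1 + 4\right)} = 2 \cdot 5 \frac{1}{-1 + 5} = 2 \cdot 5 \cdot \frac{1}{4} = \frac{5}{2}$)
$f{\left(N{\left(-3 \right)},-13 \right)} + 486 = \frac{5}{2} + 486 = \frac{977}{2}$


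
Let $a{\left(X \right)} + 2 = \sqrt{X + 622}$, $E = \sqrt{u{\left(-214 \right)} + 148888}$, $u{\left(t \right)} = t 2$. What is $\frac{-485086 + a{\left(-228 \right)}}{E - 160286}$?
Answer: $\frac{9719101896}{3211431667} - \frac{80143 \sqrt{394}}{12845726668} - \frac{\sqrt{14623310}}{12845726668} + \frac{121272 \sqrt{37115}}{3211431667} \approx 3.0336$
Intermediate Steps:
$u{\left(t \right)} = 2 t$
$E = 2 \sqrt{37115}$ ($E = \sqrt{2 \left(-214\right) + 148888} = \sqrt{-428 + 148888} = \sqrt{148460} = 2 \sqrt{37115} \approx 385.31$)
$a{\left(X \right)} = -2 + \sqrt{622 + X}$ ($a{\left(X \right)} = -2 + \sqrt{X + 622} = -2 + \sqrt{622 + X}$)
$\frac{-485086 + a{\left(-228 \right)}}{E - 160286} = \frac{-485086 - \left(2 - \sqrt{622 - 228}\right)}{2 \sqrt{37115} - 160286} = \frac{-485086 - \left(2 - \sqrt{394}\right)}{-160286 + 2 \sqrt{37115}} = \frac{-485088 + \sqrt{394}}{-160286 + 2 \sqrt{37115}}$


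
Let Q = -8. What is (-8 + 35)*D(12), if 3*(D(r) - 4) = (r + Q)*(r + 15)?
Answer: 1080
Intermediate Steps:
D(r) = 4 + (-8 + r)*(15 + r)/3 (D(r) = 4 + ((r - 8)*(r + 15))/3 = 4 + ((-8 + r)*(15 + r))/3 = 4 + (-8 + r)*(15 + r)/3)
(-8 + 35)*D(12) = (-8 + 35)*(-36 + (⅓)*12² + (7/3)*12) = 27*(-36 + (⅓)*144 + 28) = 27*(-36 + 48 + 28) = 27*40 = 1080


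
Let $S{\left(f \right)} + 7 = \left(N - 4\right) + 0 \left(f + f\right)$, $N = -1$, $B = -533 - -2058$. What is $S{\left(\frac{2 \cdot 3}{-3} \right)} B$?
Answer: $-18300$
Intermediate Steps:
$B = 1525$ ($B = -533 + 2058 = 1525$)
$S{\left(f \right)} = -12$ ($S{\left(f \right)} = -7 + \left(\left(-1 - 4\right) + 0 \left(f + f\right)\right) = -7 - \left(5 + 0 \cdot 2 f\right) = -7 + \left(-5 + 0\right) = -7 - 5 = -12$)
$S{\left(\frac{2 \cdot 3}{-3} \right)} B = \left(-12\right) 1525 = -18300$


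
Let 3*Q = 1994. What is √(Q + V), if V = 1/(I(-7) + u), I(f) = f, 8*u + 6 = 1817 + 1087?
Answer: √246513282/609 ≈ 25.781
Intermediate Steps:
u = 1449/4 (u = -¾ + (1817 + 1087)/8 = -¾ + (⅛)*2904 = -¾ + 363 = 1449/4 ≈ 362.25)
V = 4/1421 (V = 1/(-7 + 1449/4) = 1/(1421/4) = 4/1421 ≈ 0.0028149)
Q = 1994/3 (Q = (⅓)*1994 = 1994/3 ≈ 664.67)
√(Q + V) = √(1994/3 + 4/1421) = √(2833486/4263) = √246513282/609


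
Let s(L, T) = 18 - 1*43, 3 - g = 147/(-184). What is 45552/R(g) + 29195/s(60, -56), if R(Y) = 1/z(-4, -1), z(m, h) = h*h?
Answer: 221921/5 ≈ 44384.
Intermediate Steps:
g = 699/184 (g = 3 - 147/(-184) = 3 - 147*(-1)/184 = 3 - 1*(-147/184) = 3 + 147/184 = 699/184 ≈ 3.7989)
z(m, h) = h²
s(L, T) = -25 (s(L, T) = 18 - 43 = -25)
R(Y) = 1 (R(Y) = 1/((-1)²) = 1/1 = 1)
45552/R(g) + 29195/s(60, -56) = 45552/1 + 29195/(-25) = 45552*1 + 29195*(-1/25) = 45552 - 5839/5 = 221921/5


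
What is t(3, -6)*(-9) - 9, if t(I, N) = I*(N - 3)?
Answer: 234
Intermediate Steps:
t(I, N) = I*(-3 + N)
t(3, -6)*(-9) - 9 = (3*(-3 - 6))*(-9) - 9 = (3*(-9))*(-9) - 9 = -27*(-9) - 9 = 243 - 9 = 234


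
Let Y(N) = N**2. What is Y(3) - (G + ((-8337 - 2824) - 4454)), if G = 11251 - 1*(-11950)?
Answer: -7577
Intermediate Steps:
G = 23201 (G = 11251 + 11950 = 23201)
Y(3) - (G + ((-8337 - 2824) - 4454)) = 3**2 - (23201 + ((-8337 - 2824) - 4454)) = 9 - (23201 + (-11161 - 4454)) = 9 - (23201 - 15615) = 9 - 1*7586 = 9 - 7586 = -7577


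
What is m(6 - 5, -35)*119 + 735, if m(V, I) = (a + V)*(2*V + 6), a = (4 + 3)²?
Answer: 48335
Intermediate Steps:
a = 49 (a = 7² = 49)
m(V, I) = (6 + 2*V)*(49 + V) (m(V, I) = (49 + V)*(2*V + 6) = (49 + V)*(6 + 2*V) = (6 + 2*V)*(49 + V))
m(6 - 5, -35)*119 + 735 = (294 + 2*(6 - 5)² + 104*(6 - 5))*119 + 735 = (294 + 2*1² + 104*1)*119 + 735 = (294 + 2*1 + 104)*119 + 735 = (294 + 2 + 104)*119 + 735 = 400*119 + 735 = 47600 + 735 = 48335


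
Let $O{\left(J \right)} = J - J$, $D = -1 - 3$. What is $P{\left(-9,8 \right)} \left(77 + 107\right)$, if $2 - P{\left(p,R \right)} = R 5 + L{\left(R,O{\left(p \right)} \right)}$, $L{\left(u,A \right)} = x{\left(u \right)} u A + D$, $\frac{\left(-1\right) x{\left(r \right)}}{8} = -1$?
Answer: $-6256$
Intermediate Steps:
$D = -4$ ($D = -1 - 3 = -4$)
$O{\left(J \right)} = 0$
$x{\left(r \right)} = 8$ ($x{\left(r \right)} = \left(-8\right) \left(-1\right) = 8$)
$L{\left(u,A \right)} = -4 + 8 A u$ ($L{\left(u,A \right)} = 8 u A - 4 = 8 A u - 4 = -4 + 8 A u$)
$P{\left(p,R \right)} = 6 - 5 R$ ($P{\left(p,R \right)} = 2 - \left(R 5 + \left(-4 + 8 \cdot 0 R\right)\right) = 2 - \left(5 R + \left(-4 + 0\right)\right) = 2 - \left(5 R - 4\right) = 2 - \left(-4 + 5 R\right) = 6 - 5 R$)
$P{\left(-9,8 \right)} \left(77 + 107\right) = \left(6 - 40\right) \left(77 + 107\right) = \left(6 - 40\right) 184 = \left(-34\right) 184 = -6256$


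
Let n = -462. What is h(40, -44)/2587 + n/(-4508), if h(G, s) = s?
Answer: 71203/833014 ≈ 0.085476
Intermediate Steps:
h(40, -44)/2587 + n/(-4508) = -44/2587 - 462/(-4508) = -44*1/2587 - 462*(-1/4508) = -44/2587 + 33/322 = 71203/833014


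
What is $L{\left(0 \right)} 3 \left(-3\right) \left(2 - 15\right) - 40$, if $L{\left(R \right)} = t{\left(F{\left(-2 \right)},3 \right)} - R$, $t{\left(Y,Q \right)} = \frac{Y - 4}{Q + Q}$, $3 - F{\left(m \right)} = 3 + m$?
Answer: $-79$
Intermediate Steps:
$F{\left(m \right)} = - m$ ($F{\left(m \right)} = 3 - \left(3 + m\right) = - m$)
$t{\left(Y,Q \right)} = \frac{-4 + Y}{2 Q}$
$L{\left(R \right)} = - \frac{1}{3} - R$ ($L{\left(R \right)} = \frac{-4 - -2}{2 \cdot 3} - R = \frac{1}{2} \cdot \frac{1}{3} \left(-4 + 2\right) - R = \frac{1}{2} \cdot \frac{1}{3} \left(-2\right) - R = - \frac{1}{3} - R$)
$L{\left(0 \right)} 3 \left(-3\right) \left(2 - 15\right) - 40 = \left(- \frac{1}{3} - 0\right) 3 \left(-3\right) \left(2 - 15\right) - 40 = \left(- \frac{1}{3} + 0\right) 3 \left(-3\right) \left(2 - 15\right) - 40 = \left(- \frac{1}{3}\right) 3 \left(-3\right) \left(-13\right) - 40 = \left(-1\right) \left(-3\right) \left(-13\right) - 40 = 3 \left(-13\right) - 40 = -39 - 40 = -79$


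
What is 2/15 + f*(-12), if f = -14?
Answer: 2522/15 ≈ 168.13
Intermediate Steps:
2/15 + f*(-12) = 2/15 - 14*(-12) = 2*(1/15) + 168 = 2/15 + 168 = 2522/15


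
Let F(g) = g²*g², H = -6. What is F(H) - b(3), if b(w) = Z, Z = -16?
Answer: 1312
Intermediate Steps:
b(w) = -16
F(g) = g⁴
F(H) - b(3) = (-6)⁴ - 1*(-16) = 1296 + 16 = 1312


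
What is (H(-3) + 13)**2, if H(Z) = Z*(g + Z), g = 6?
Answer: 16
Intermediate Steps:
H(Z) = Z*(6 + Z)
(H(-3) + 13)**2 = (-3*(6 - 3) + 13)**2 = (-3*3 + 13)**2 = (-9 + 13)**2 = 4**2 = 16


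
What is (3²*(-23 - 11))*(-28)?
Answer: 8568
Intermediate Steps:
(3²*(-23 - 11))*(-28) = (9*(-34))*(-28) = -306*(-28) = 8568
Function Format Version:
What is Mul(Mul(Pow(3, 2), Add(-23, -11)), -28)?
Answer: 8568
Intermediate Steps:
Mul(Mul(Pow(3, 2), Add(-23, -11)), -28) = Mul(Mul(9, -34), -28) = Mul(-306, -28) = 8568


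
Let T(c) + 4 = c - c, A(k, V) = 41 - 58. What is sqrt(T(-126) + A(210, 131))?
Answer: I*sqrt(21) ≈ 4.5826*I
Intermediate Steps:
A(k, V) = -17
T(c) = -4 (T(c) = -4 + (c - c) = -4 + 0 = -4)
sqrt(T(-126) + A(210, 131)) = sqrt(-4 - 17) = sqrt(-21) = I*sqrt(21)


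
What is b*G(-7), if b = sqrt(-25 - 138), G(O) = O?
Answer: -7*I*sqrt(163) ≈ -89.37*I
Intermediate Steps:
b = I*sqrt(163) (b = sqrt(-163) = I*sqrt(163) ≈ 12.767*I)
b*G(-7) = (I*sqrt(163))*(-7) = -7*I*sqrt(163)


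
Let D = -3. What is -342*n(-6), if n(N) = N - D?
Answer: 1026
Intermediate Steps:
n(N) = 3 + N (n(N) = N - 1*(-3) = N + 3 = 3 + N)
-342*n(-6) = -342*(3 - 6) = -342*(-3) = 1026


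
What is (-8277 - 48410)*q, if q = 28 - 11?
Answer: -963679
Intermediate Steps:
q = 17
(-8277 - 48410)*q = (-8277 - 48410)*17 = -56687*17 = -963679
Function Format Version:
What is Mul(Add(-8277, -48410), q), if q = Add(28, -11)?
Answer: -963679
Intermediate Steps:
q = 17
Mul(Add(-8277, -48410), q) = Mul(Add(-8277, -48410), 17) = Mul(-56687, 17) = -963679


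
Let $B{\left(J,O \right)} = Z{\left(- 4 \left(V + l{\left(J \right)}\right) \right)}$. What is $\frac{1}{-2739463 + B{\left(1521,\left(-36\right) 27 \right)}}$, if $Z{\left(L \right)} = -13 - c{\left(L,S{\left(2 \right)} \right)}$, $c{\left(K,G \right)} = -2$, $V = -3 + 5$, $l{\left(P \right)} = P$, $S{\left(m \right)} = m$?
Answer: $- \frac{1}{2739474} \approx -3.6503 \cdot 10^{-7}$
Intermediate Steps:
$V = 2$
$Z{\left(L \right)} = -11$ ($Z{\left(L \right)} = -13 - -2 = -13 + 2 = -11$)
$B{\left(J,O \right)} = -11$
$\frac{1}{-2739463 + B{\left(1521,\left(-36\right) 27 \right)}} = \frac{1}{-2739463 - 11} = \frac{1}{-2739474} = - \frac{1}{2739474}$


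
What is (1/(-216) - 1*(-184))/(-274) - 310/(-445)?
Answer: 132281/5267376 ≈ 0.025113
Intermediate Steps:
(1/(-216) - 1*(-184))/(-274) - 310/(-445) = (-1/216 + 184)*(-1/274) - 310*(-1/445) = (39743/216)*(-1/274) + 62/89 = -39743/59184 + 62/89 = 132281/5267376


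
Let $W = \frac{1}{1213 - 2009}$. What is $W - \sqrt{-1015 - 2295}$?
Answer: $- \frac{1}{796} - i \sqrt{3310} \approx -0.0012563 - 57.533 i$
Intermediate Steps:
$W = - \frac{1}{796}$ ($W = \frac{1}{-796} = - \frac{1}{796} \approx -0.0012563$)
$W - \sqrt{-1015 - 2295} = - \frac{1}{796} - \sqrt{-1015 - 2295} = - \frac{1}{796} - \sqrt{-3310} = - \frac{1}{796} - i \sqrt{3310}$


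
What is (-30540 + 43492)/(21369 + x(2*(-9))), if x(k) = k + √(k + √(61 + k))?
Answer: 12952/(21351 + I*√(18 - √43)) ≈ 0.60662 - 9.6109e-5*I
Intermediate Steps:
(-30540 + 43492)/(21369 + x(2*(-9))) = (-30540 + 43492)/(21369 + (2*(-9) + √(2*(-9) + √(61 + 2*(-9))))) = 12952/(21369 + (-18 + √(-18 + √(61 - 18)))) = 12952/(21369 + (-18 + √(-18 + √43))) = 12952/(21351 + √(-18 + √43))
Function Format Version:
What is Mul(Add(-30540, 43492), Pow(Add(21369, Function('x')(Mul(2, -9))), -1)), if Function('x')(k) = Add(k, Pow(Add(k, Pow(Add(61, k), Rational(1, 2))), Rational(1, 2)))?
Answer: Mul(12952, Pow(Add(21351, Mul(I, Pow(Add(18, Mul(-1, Pow(43, Rational(1, 2)))), Rational(1, 2)))), -1)) ≈ Add(0.60662, Mul(-9.6109e-5, I))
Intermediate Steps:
Mul(Add(-30540, 43492), Pow(Add(21369, Function('x')(Mul(2, -9))), -1)) = Mul(Add(-30540, 43492), Pow(Add(21369, Add(Mul(2, -9), Pow(Add(Mul(2, -9), Pow(Add(61, Mul(2, -9)), Rational(1, 2))), Rational(1, 2)))), -1)) = Mul(12952, Pow(Add(21369, Add(-18, Pow(Add(-18, Pow(Add(61, -18), Rational(1, 2))), Rational(1, 2)))), -1)) = Mul(12952, Pow(Add(21369, Add(-18, Pow(Add(-18, Pow(43, Rational(1, 2))), Rational(1, 2)))), -1)) = Mul(12952, Pow(Add(21351, Pow(Add(-18, Pow(43, Rational(1, 2))), Rational(1, 2))), -1))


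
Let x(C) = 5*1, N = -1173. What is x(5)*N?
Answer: -5865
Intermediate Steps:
x(C) = 5
x(5)*N = 5*(-1173) = -5865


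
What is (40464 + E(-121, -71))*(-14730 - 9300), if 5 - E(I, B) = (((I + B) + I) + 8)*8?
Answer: -1031103270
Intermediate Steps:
E(I, B) = -59 - 16*I - 8*B (E(I, B) = 5 - (((I + B) + I) + 8)*8 = 5 - (((B + I) + I) + 8)*8 = 5 - ((B + 2*I) + 8)*8 = 5 - (8 + B + 2*I)*8 = 5 - (64 + 8*B + 16*I) = 5 + (-64 - 16*I - 8*B) = -59 - 16*I - 8*B)
(40464 + E(-121, -71))*(-14730 - 9300) = (40464 + (-59 - 16*(-121) - 8*(-71)))*(-14730 - 9300) = (40464 + (-59 + 1936 + 568))*(-24030) = (40464 + 2445)*(-24030) = 42909*(-24030) = -1031103270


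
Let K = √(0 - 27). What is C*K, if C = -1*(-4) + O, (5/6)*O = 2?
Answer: 96*I*√3/5 ≈ 33.255*I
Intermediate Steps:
O = 12/5 (O = (6/5)*2 = 12/5 ≈ 2.4000)
C = 32/5 (C = -1*(-4) + 12/5 = 4 + 12/5 = 32/5 ≈ 6.4000)
K = 3*I*√3 (K = √(-27) = 3*I*√3 ≈ 5.1962*I)
C*K = 32*(3*I*√3)/5 = 96*I*√3/5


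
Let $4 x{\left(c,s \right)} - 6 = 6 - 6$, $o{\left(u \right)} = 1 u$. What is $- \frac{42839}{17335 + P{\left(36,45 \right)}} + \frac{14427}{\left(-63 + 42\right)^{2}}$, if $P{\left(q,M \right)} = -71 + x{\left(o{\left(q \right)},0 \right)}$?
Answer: $\frac{1043979}{34531} \approx 30.233$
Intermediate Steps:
$o{\left(u \right)} = u$
$x{\left(c,s \right)} = \frac{3}{2}$ ($x{\left(c,s \right)} = \frac{3}{2} + \frac{6 - 6}{4} = \frac{3}{2} + \frac{1}{4} \cdot 0 = \frac{3}{2} + 0 = \frac{3}{2}$)
$P{\left(q,M \right)} = - \frac{139}{2}$ ($P{\left(q,M \right)} = -71 + \frac{3}{2} = - \frac{139}{2}$)
$- \frac{42839}{17335 + P{\left(36,45 \right)}} + \frac{14427}{\left(-63 + 42\right)^{2}} = - \frac{42839}{17335 - \frac{139}{2}} + \frac{14427}{\left(-63 + 42\right)^{2}} = - \frac{42839}{\frac{34531}{2}} + \frac{14427}{\left(-21\right)^{2}} = \left(-42839\right) \frac{2}{34531} + \frac{14427}{441} = - \frac{85678}{34531} + 14427 \cdot \frac{1}{441} = - \frac{85678}{34531} + \frac{229}{7} = \frac{1043979}{34531}$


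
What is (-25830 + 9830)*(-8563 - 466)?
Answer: 144464000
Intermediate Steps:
(-25830 + 9830)*(-8563 - 466) = -16000*(-9029) = 144464000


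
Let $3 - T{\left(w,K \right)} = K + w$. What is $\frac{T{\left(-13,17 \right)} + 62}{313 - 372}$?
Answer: $- \frac{61}{59} \approx -1.0339$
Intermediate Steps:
$T{\left(w,K \right)} = 3 - K - w$ ($T{\left(w,K \right)} = 3 - \left(K + w\right) = 3 - K - w$)
$\frac{T{\left(-13,17 \right)} + 62}{313 - 372} = \frac{\left(3 - 17 - -13\right) + 62}{313 - 372} = \frac{\left(3 - 17 + 13\right) + 62}{-59} = \left(-1 + 62\right) \left(- \frac{1}{59}\right) = 61 \left(- \frac{1}{59}\right) = - \frac{61}{59}$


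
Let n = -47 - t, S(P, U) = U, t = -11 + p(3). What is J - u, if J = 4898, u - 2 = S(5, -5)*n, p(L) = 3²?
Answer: 4671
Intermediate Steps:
p(L) = 9
t = -2 (t = -11 + 9 = -2)
n = -45 (n = -47 - 1*(-2) = -47 + 2 = -45)
u = 227 (u = 2 - 5*(-45) = 2 + 225 = 227)
J - u = 4898 - 1*227 = 4898 - 227 = 4671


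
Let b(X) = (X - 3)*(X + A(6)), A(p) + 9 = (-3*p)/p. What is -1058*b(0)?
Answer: -38088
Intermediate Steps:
A(p) = -12 (A(p) = -9 + (-3*p)/p = -9 - 3 = -12)
b(X) = (-12 + X)*(-3 + X) (b(X) = (X - 3)*(X - 12) = (-3 + X)*(-12 + X) = (-12 + X)*(-3 + X))
-1058*b(0) = -1058*(36 + 0² - 15*0) = -1058*(36 + 0 + 0) = -1058*36 = -38088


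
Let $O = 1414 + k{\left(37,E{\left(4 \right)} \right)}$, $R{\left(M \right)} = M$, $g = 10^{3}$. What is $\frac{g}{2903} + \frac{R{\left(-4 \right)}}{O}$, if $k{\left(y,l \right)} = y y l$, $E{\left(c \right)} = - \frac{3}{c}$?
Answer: $\frac{1502552}{4496747} \approx 0.33414$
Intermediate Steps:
$g = 1000$
$k{\left(y,l \right)} = l y^{2}$ ($k{\left(y,l \right)} = y^{2} l = l y^{2}$)
$O = \frac{1549}{4}$ ($O = 1414 + - \frac{3}{4} \cdot 37^{2} = 1414 + \left(-3\right) \frac{1}{4} \cdot 1369 = 1414 - \frac{4107}{4} = \frac{1549}{4} \approx 387.25$)
$\frac{g}{2903} + \frac{R{\left(-4 \right)}}{O} = \frac{1000}{2903} - \frac{4}{\frac{1549}{4}} = 1000 \cdot \frac{1}{2903} - \frac{16}{1549} = \frac{1000}{2903} - \frac{16}{1549} = \frac{1502552}{4496747}$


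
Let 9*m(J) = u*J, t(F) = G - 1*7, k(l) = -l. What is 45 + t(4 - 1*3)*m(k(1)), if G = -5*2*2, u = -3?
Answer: 36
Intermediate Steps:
G = -20 (G = -10*2 = -20)
t(F) = -27 (t(F) = -20 - 1*7 = -20 - 7 = -27)
m(J) = -J/3 (m(J) = (-3*J)/9 = -J/3)
45 + t(4 - 1*3)*m(k(1)) = 45 - (-9)*(-1*1) = 45 - (-9)*(-1) = 45 - 27*⅓ = 45 - 9 = 36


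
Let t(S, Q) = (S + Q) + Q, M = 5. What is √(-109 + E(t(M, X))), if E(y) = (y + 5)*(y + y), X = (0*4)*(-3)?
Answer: 3*I ≈ 3.0*I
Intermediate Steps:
X = 0 (X = 0*(-3) = 0)
t(S, Q) = S + 2*Q (t(S, Q) = (Q + S) + Q = S + 2*Q)
E(y) = 2*y*(5 + y) (E(y) = (5 + y)*(2*y) = 2*y*(5 + y))
√(-109 + E(t(M, X))) = √(-109 + 2*(5 + 2*0)*(5 + (5 + 2*0))) = √(-109 + 2*(5 + 0)*(5 + (5 + 0))) = √(-109 + 2*5*(5 + 5)) = √(-109 + 2*5*10) = √(-109 + 100) = √(-9) = 3*I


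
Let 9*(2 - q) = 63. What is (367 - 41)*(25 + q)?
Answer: 6520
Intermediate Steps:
q = -5 (q = 2 - 1/9*63 = 2 - 7 = -5)
(367 - 41)*(25 + q) = (367 - 41)*(25 - 5) = 326*20 = 6520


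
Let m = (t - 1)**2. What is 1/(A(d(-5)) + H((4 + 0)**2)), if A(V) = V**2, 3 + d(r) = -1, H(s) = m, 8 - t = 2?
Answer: 1/41 ≈ 0.024390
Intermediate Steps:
t = 6 (t = 8 - 1*2 = 8 - 2 = 6)
m = 25 (m = (6 - 1)**2 = 5**2 = 25)
H(s) = 25
d(r) = -4 (d(r) = -3 - 1 = -4)
1/(A(d(-5)) + H((4 + 0)**2)) = 1/((-4)**2 + 25) = 1/(16 + 25) = 1/41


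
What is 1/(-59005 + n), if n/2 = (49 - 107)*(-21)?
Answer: -1/56569 ≈ -1.7678e-5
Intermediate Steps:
n = 2436 (n = 2*((49 - 107)*(-21)) = 2*(-58*(-21)) = 2*1218 = 2436)
1/(-59005 + n) = 1/(-59005 + 2436) = 1/(-56569) = -1/56569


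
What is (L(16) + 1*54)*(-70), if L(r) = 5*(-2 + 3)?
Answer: -4130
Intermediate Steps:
L(r) = 5 (L(r) = 5*1 = 5)
(L(16) + 1*54)*(-70) = (5 + 1*54)*(-70) = (5 + 54)*(-70) = 59*(-70) = -4130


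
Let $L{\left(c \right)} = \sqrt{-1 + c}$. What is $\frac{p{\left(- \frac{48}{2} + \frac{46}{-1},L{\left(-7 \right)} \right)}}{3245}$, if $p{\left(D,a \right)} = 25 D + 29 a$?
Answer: $- \frac{350}{649} + \frac{58 i \sqrt{2}}{3245} \approx -0.53929 + 0.025277 i$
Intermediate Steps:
$\frac{p{\left(- \frac{48}{2} + \frac{46}{-1},L{\left(-7 \right)} \right)}}{3245} = \frac{25 \left(- \frac{48}{2} + \frac{46}{-1}\right) + 29 \sqrt{-1 - 7}}{3245} = \left(25 \left(\left(-48\right) \frac{1}{2} + 46 \left(-1\right)\right) + 29 \sqrt{-8}\right) \frac{1}{3245} = \left(25 \left(-24 - 46\right) + 29 \cdot 2 i \sqrt{2}\right) \frac{1}{3245} = \left(25 \left(-70\right) + 58 i \sqrt{2}\right) \frac{1}{3245} = \left(-1750 + 58 i \sqrt{2}\right) \frac{1}{3245} = - \frac{350}{649} + \frac{58 i \sqrt{2}}{3245}$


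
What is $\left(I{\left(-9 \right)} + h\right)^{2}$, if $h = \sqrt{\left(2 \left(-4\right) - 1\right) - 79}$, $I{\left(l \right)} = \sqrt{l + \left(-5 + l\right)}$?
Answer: $-111 - 4 \sqrt{506} \approx -200.98$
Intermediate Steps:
$I{\left(l \right)} = \sqrt{-5 + 2 l}$
$h = 2 i \sqrt{22}$ ($h = \sqrt{\left(-8 - 1\right) - 79} = \sqrt{-9 - 79} = \sqrt{-88} = 2 i \sqrt{22} \approx 9.3808 i$)
$\left(I{\left(-9 \right)} + h\right)^{2} = \left(\sqrt{-5 + 2 \left(-9\right)} + 2 i \sqrt{22}\right)^{2} = \left(\sqrt{-5 - 18} + 2 i \sqrt{22}\right)^{2} = \left(\sqrt{-23} + 2 i \sqrt{22}\right)^{2} = \left(i \sqrt{23} + 2 i \sqrt{22}\right)^{2}$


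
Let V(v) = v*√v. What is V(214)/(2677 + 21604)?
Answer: 214*√214/24281 ≈ 0.12893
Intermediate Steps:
V(v) = v^(3/2)
V(214)/(2677 + 21604) = 214^(3/2)/(2677 + 21604) = (214*√214)/24281 = (214*√214)*(1/24281) = 214*√214/24281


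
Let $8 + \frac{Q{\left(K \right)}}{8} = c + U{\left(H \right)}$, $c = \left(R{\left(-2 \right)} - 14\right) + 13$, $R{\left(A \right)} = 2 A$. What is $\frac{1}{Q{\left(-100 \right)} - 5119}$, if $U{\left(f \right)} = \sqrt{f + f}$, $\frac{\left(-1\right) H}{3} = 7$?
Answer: $- \frac{1741}{9094139} - \frac{8 i \sqrt{42}}{27282417} \approx -0.00019144 - 1.9003 \cdot 10^{-6} i$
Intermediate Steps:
$H = -21$ ($H = \left(-3\right) 7 = -21$)
$U{\left(f \right)} = \sqrt{2} \sqrt{f}$ ($U{\left(f \right)} = \sqrt{2 f} = \sqrt{2} \sqrt{f}$)
$c = -5$ ($c = \left(2 \left(-2\right) - 14\right) + 13 = \left(-4 - 14\right) + 13 = -18 + 13 = -5$)
$Q{\left(K \right)} = -104 + 8 i \sqrt{42}$ ($Q{\left(K \right)} = -64 + 8 \left(-5 + \sqrt{2} \sqrt{-21}\right) = -64 + 8 \left(-5 + \sqrt{2} i \sqrt{21}\right) = -64 + 8 \left(-5 + i \sqrt{42}\right) = -64 - \left(40 - 8 i \sqrt{42}\right) = -104 + 8 i \sqrt{42}$)
$\frac{1}{Q{\left(-100 \right)} - 5119} = \frac{1}{\left(-104 + 8 i \sqrt{42}\right) - 5119} = \frac{1}{-5223 + 8 i \sqrt{42}}$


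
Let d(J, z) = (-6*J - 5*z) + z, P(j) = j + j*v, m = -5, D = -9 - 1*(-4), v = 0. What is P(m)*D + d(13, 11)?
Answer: -97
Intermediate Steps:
D = -5 (D = -9 + 4 = -5)
P(j) = j (P(j) = j + j*0 = j + 0 = j)
d(J, z) = -6*J - 4*z
P(m)*D + d(13, 11) = -5*(-5) + (-6*13 - 4*11) = 25 + (-78 - 44) = 25 - 122 = -97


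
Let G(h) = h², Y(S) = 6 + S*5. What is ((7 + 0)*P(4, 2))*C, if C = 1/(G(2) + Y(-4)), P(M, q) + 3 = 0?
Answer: 21/10 ≈ 2.1000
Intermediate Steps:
P(M, q) = -3 (P(M, q) = -3 + 0 = -3)
Y(S) = 6 + 5*S
C = -⅒ (C = 1/(2² + (6 + 5*(-4))) = 1/(4 + (6 - 20)) = 1/(4 - 14) = 1/(-10) = -⅒ ≈ -0.10000)
((7 + 0)*P(4, 2))*C = ((7 + 0)*(-3))*(-⅒) = (7*(-3))*(-⅒) = -21*(-⅒) = 21/10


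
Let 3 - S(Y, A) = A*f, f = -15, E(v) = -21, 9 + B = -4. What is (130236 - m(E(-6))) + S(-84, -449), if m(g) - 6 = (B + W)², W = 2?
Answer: 123377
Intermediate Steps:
B = -13 (B = -9 - 4 = -13)
m(g) = 127 (m(g) = 6 + (-13 + 2)² = 6 + (-11)² = 6 + 121 = 127)
S(Y, A) = 3 + 15*A (S(Y, A) = 3 - A*(-15) = 3 - (-15)*A = 3 + 15*A)
(130236 - m(E(-6))) + S(-84, -449) = (130236 - 1*127) + (3 + 15*(-449)) = (130236 - 127) + (3 - 6735) = 130109 - 6732 = 123377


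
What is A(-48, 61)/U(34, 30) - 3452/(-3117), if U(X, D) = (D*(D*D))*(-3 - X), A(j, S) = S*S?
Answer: 1145649881/1037961000 ≈ 1.1038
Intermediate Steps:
A(j, S) = S**2
U(X, D) = D**3*(-3 - X) (U(X, D) = (D*D**2)*(-3 - X) = D**3*(-3 - X))
A(-48, 61)/U(34, 30) - 3452/(-3117) = 61**2/((30**3*(-3 - 1*34))) - 3452/(-3117) = 3721/((27000*(-3 - 34))) - 3452*(-1/3117) = 3721/((27000*(-37))) + 3452/3117 = 3721/(-999000) + 3452/3117 = 3721*(-1/999000) + 3452/3117 = -3721/999000 + 3452/3117 = 1145649881/1037961000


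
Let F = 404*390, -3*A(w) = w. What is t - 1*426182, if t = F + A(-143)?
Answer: -805723/3 ≈ -2.6857e+5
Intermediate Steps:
A(w) = -w/3
F = 157560
t = 472823/3 (t = 157560 - ⅓*(-143) = 157560 + 143/3 = 472823/3 ≈ 1.5761e+5)
t - 1*426182 = 472823/3 - 1*426182 = 472823/3 - 426182 = -805723/3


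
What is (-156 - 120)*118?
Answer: -32568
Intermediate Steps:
(-156 - 120)*118 = -276*118 = -32568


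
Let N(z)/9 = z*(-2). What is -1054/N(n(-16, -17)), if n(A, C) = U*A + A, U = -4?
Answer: 527/432 ≈ 1.2199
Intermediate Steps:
n(A, C) = -3*A (n(A, C) = -4*A + A = -3*A)
N(z) = -18*z (N(z) = 9*(z*(-2)) = 9*(-2*z) = -18*z)
-1054/N(n(-16, -17)) = -1054/((-(-54)*(-16))) = -1054/((-18*48)) = -1054/(-864) = -1054*(-1/864) = 527/432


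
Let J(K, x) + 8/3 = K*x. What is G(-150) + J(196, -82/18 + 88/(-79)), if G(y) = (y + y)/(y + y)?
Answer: -791261/711 ≈ -1112.9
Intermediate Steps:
G(y) = 1 (G(y) = (2*y)/((2*y)) = (2*y)*(1/(2*y)) = 1)
J(K, x) = -8/3 + K*x
G(-150) + J(196, -82/18 + 88/(-79)) = 1 + (-8/3 + 196*(-82/18 + 88/(-79))) = 1 + (-8/3 + 196*(-82*1/18 + 88*(-1/79))) = 1 + (-8/3 + 196*(-41/9 - 88/79)) = 1 + (-8/3 + 196*(-4031/711)) = 1 + (-8/3 - 790076/711) = 1 - 791972/711 = -791261/711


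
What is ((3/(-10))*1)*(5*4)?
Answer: -6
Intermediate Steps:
((3/(-10))*1)*(5*4) = ((3*(-⅒))*1)*20 = -3/10*1*20 = -3/10*20 = -6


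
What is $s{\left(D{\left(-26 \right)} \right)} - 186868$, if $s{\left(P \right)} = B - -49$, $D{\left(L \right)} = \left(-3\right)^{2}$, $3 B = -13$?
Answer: $- \frac{560470}{3} \approx -1.8682 \cdot 10^{5}$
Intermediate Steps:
$B = - \frac{13}{3}$ ($B = \frac{1}{3} \left(-13\right) = - \frac{13}{3} \approx -4.3333$)
$D{\left(L \right)} = 9$
$s{\left(P \right)} = \frac{134}{3}$ ($s{\left(P \right)} = - \frac{13}{3} - -49 = - \frac{13}{3} + 49 = \frac{134}{3}$)
$s{\left(D{\left(-26 \right)} \right)} - 186868 = \frac{134}{3} - 186868 = - \frac{560470}{3}$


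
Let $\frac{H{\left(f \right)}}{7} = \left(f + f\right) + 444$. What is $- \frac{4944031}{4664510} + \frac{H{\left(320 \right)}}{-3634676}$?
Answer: $- \frac{4501336280209}{4238495637190} \approx -1.062$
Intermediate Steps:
$H{\left(f \right)} = 3108 + 14 f$ ($H{\left(f \right)} = 7 \left(\left(f + f\right) + 444\right) = 7 \left(2 f + 444\right) = 7 \left(444 + 2 f\right) = 3108 + 14 f$)
$- \frac{4944031}{4664510} + \frac{H{\left(320 \right)}}{-3634676} = - \frac{4944031}{4664510} + \frac{3108 + 14 \cdot 320}{-3634676} = \left(-4944031\right) \frac{1}{4664510} + \left(3108 + 4480\right) \left(- \frac{1}{3634676}\right) = - \frac{4944031}{4664510} + 7588 \left(- \frac{1}{3634676}\right) = - \frac{4944031}{4664510} - \frac{1897}{908669} = - \frac{4501336280209}{4238495637190}$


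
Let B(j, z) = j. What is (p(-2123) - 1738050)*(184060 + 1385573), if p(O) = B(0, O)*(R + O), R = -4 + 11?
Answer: -2728100635650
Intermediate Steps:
R = 7
p(O) = 0 (p(O) = 0*(7 + O) = 0)
(p(-2123) - 1738050)*(184060 + 1385573) = (0 - 1738050)*(184060 + 1385573) = -1738050*1569633 = -2728100635650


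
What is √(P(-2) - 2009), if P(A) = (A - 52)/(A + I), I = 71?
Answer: 215*I*√23/23 ≈ 44.831*I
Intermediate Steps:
P(A) = (-52 + A)/(71 + A) (P(A) = (A - 52)/(A + 71) = (-52 + A)/(71 + A))
√(P(-2) - 2009) = √((-52 - 2)/(71 - 2) - 2009) = √(-54/69 - 2009) = √((1/69)*(-54) - 2009) = √(-18/23 - 2009) = √(-46225/23) = 215*I*√23/23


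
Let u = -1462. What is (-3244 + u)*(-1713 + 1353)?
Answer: 1694160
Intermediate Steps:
(-3244 + u)*(-1713 + 1353) = (-3244 - 1462)*(-1713 + 1353) = -4706*(-360) = 1694160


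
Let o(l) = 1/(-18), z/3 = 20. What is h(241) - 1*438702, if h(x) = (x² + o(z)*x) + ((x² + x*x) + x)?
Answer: -4756165/18 ≈ -2.6423e+5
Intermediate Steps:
z = 60 (z = 3*20 = 60)
o(l) = -1/18
h(x) = 3*x² + 17*x/18 (h(x) = (x² - x/18) + ((x² + x*x) + x) = (x² - x/18) + ((x² + x²) + x) = (x² - x/18) + (2*x² + x) = (x² - x/18) + (x + 2*x²) = 3*x² + 17*x/18)
h(241) - 1*438702 = (1/18)*241*(17 + 54*241) - 1*438702 = (1/18)*241*(17 + 13014) - 438702 = (1/18)*241*13031 - 438702 = 3140471/18 - 438702 = -4756165/18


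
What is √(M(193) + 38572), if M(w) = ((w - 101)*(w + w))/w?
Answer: 2*√9689 ≈ 196.87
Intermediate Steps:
M(w) = -202 + 2*w (M(w) = ((-101 + w)*(2*w))/w = (2*w*(-101 + w))/w = -202 + 2*w)
√(M(193) + 38572) = √((-202 + 2*193) + 38572) = √((-202 + 386) + 38572) = √(184 + 38572) = √38756 = 2*√9689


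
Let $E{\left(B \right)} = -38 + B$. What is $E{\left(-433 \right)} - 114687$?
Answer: $-115158$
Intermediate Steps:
$E{\left(-433 \right)} - 114687 = \left(-38 - 433\right) - 114687 = -471 - 114687 = -115158$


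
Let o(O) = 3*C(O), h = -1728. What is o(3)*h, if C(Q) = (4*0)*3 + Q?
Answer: -15552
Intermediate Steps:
C(Q) = Q (C(Q) = 0*3 + Q = 0 + Q = Q)
o(O) = 3*O
o(3)*h = (3*3)*(-1728) = 9*(-1728) = -15552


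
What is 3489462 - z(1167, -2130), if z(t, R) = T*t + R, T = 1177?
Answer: 2118033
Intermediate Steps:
z(t, R) = R + 1177*t (z(t, R) = 1177*t + R = R + 1177*t)
3489462 - z(1167, -2130) = 3489462 - (-2130 + 1177*1167) = 3489462 - (-2130 + 1373559) = 3489462 - 1*1371429 = 3489462 - 1371429 = 2118033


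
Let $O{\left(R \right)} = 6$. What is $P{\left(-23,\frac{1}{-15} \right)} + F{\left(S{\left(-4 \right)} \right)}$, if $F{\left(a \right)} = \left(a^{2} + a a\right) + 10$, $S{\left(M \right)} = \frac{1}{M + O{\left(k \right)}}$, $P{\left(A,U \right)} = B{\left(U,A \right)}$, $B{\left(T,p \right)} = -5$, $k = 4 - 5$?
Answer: $\frac{11}{2} \approx 5.5$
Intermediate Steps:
$k = -1$
$P{\left(A,U \right)} = -5$
$S{\left(M \right)} = \frac{1}{6 + M}$ ($S{\left(M \right)} = \frac{1}{M + 6} = \frac{1}{6 + M}$)
$F{\left(a \right)} = 10 + 2 a^{2}$ ($F{\left(a \right)} = \left(a^{2} + a^{2}\right) + 10 = 2 a^{2} + 10 = 10 + 2 a^{2}$)
$P{\left(-23,\frac{1}{-15} \right)} + F{\left(S{\left(-4 \right)} \right)} = -5 + \left(10 + 2 \left(\frac{1}{6 - 4}\right)^{2}\right) = -5 + \left(10 + 2 \left(\frac{1}{2}\right)^{2}\right) = -5 + \left(10 + \frac{2}{4}\right) = -5 + \left(10 + 2 \cdot \frac{1}{4}\right) = -5 + \left(10 + \frac{1}{2}\right) = -5 + \frac{21}{2} = \frac{11}{2}$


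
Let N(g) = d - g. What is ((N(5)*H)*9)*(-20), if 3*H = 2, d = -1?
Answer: 720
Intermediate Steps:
N(g) = -1 - g
H = 2/3 (H = (1/3)*2 = 2/3 ≈ 0.66667)
((N(5)*H)*9)*(-20) = (((-1 - 1*5)*(2/3))*9)*(-20) = (((-1 - 5)*(2/3))*9)*(-20) = (-6*2/3*9)*(-20) = -4*9*(-20) = -36*(-20) = 720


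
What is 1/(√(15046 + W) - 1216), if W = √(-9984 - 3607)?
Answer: -1/(1216 - √(15046 + I*√13591)) ≈ -0.00091463 - 3.9753e-7*I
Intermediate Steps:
W = I*√13591 (W = √(-13591) = I*√13591 ≈ 116.58*I)
1/(√(15046 + W) - 1216) = 1/(√(15046 + I*√13591) - 1216) = 1/(-1216 + √(15046 + I*√13591))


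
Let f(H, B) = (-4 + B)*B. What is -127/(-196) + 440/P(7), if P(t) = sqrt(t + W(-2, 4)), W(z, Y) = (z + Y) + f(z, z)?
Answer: 127/196 + 440*sqrt(21)/21 ≈ 96.664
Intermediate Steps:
f(H, B) = B*(-4 + B)
W(z, Y) = Y + z + z*(-4 + z) (W(z, Y) = (z + Y) + z*(-4 + z) = (Y + z) + z*(-4 + z) = Y + z + z*(-4 + z))
P(t) = sqrt(14 + t) (P(t) = sqrt(t + (4 - 2 - 2*(-4 - 2))) = sqrt(t + (4 - 2 - 2*(-6))) = sqrt(t + (4 - 2 + 12)) = sqrt(t + 14) = sqrt(14 + t))
-127/(-196) + 440/P(7) = -127/(-196) + 440/(sqrt(14 + 7)) = -127*(-1/196) + 440/(sqrt(21)) = 127/196 + 440*(sqrt(21)/21) = 127/196 + 440*sqrt(21)/21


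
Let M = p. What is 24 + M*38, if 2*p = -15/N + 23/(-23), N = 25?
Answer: -32/5 ≈ -6.4000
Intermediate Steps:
p = -⅘ (p = (-15/25 + 23/(-23))/2 = (-15*1/25 + 23*(-1/23))/2 = (-⅗ - 1)/2 = (½)*(-8/5) = -⅘ ≈ -0.80000)
M = -⅘ ≈ -0.80000
24 + M*38 = 24 - ⅘*38 = 24 - 152/5 = -32/5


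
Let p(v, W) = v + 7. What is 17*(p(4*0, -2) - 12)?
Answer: -85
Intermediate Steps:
p(v, W) = 7 + v
17*(p(4*0, -2) - 12) = 17*((7 + 4*0) - 12) = 17*((7 + 0) - 12) = 17*(7 - 12) = 17*(-5) = -85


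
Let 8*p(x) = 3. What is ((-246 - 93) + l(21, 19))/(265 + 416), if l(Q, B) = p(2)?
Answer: -903/1816 ≈ -0.49725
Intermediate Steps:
p(x) = 3/8 (p(x) = (⅛)*3 = 3/8)
l(Q, B) = 3/8
((-246 - 93) + l(21, 19))/(265 + 416) = ((-246 - 93) + 3/8)/(265 + 416) = (-339 + 3/8)/681 = -2709/8*1/681 = -903/1816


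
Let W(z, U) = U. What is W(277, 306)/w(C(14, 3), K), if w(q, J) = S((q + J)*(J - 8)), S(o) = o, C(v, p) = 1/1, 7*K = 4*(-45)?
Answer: 7497/20414 ≈ 0.36725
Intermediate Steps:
K = -180/7 (K = (4*(-45))/7 = (⅐)*(-180) = -180/7 ≈ -25.714)
C(v, p) = 1
w(q, J) = (-8 + J)*(J + q) (w(q, J) = (q + J)*(J - 8) = (J + q)*(-8 + J) = (-8 + J)*(J + q))
W(277, 306)/w(C(14, 3), K) = 306/((-180/7)² - 8*(-180/7) - 8*1 - 180/7*1) = 306/(32400/49 + 1440/7 - 8 - 180/7) = 306/(40828/49) = 306*(49/40828) = 7497/20414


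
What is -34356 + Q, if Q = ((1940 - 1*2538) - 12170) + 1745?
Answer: -45379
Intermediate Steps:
Q = -11023 (Q = ((1940 - 2538) - 12170) + 1745 = (-598 - 12170) + 1745 = -12768 + 1745 = -11023)
-34356 + Q = -34356 - 11023 = -45379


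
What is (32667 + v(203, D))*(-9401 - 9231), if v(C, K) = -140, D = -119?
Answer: -606043064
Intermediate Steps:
(32667 + v(203, D))*(-9401 - 9231) = (32667 - 140)*(-9401 - 9231) = 32527*(-18632) = -606043064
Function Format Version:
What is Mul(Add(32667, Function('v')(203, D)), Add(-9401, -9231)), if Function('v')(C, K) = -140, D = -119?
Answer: -606043064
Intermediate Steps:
Mul(Add(32667, Function('v')(203, D)), Add(-9401, -9231)) = Mul(Add(32667, -140), Add(-9401, -9231)) = Mul(32527, -18632) = -606043064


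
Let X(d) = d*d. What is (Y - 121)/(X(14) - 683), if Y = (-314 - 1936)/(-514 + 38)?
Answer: 27673/115906 ≈ 0.23875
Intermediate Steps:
Y = 1125/238 (Y = -2250/(-476) = -2250*(-1/476) = 1125/238 ≈ 4.7269)
X(d) = d²
(Y - 121)/(X(14) - 683) = (1125/238 - 121)/(14² - 683) = -27673/(238*(196 - 683)) = -27673/238/(-487) = -27673/238*(-1/487) = 27673/115906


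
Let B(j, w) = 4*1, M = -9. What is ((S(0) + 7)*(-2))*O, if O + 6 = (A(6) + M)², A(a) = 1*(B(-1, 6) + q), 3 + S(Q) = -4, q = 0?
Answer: 0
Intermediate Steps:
S(Q) = -7 (S(Q) = -3 - 4 = -7)
B(j, w) = 4
A(a) = 4 (A(a) = 1*(4 + 0) = 1*4 = 4)
O = 19 (O = -6 + (4 - 9)² = -6 + (-5)² = -6 + 25 = 19)
((S(0) + 7)*(-2))*O = ((-7 + 7)*(-2))*19 = (0*(-2))*19 = 0*19 = 0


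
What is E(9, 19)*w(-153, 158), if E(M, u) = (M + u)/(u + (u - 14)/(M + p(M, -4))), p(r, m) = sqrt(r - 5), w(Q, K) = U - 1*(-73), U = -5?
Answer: 10472/107 ≈ 97.869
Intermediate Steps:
w(Q, K) = 68 (w(Q, K) = -5 - 1*(-73) = -5 + 73 = 68)
p(r, m) = sqrt(-5 + r)
E(M, u) = (M + u)/(u + (-14 + u)/(M + sqrt(-5 + M))) (E(M, u) = (M + u)/(u + (u - 14)/(M + sqrt(-5 + M))) = (M + u)/(u + (-14 + u)/(M + sqrt(-5 + M))))
E(9, 19)*w(-153, 158) = ((9**2 + 9*19 + 9*sqrt(-5 + 9) + 19*sqrt(-5 + 9))/(-14 + 19 + 9*19 + 19*sqrt(-5 + 9)))*68 = ((81 + 171 + 9*sqrt(4) + 19*sqrt(4))/(-14 + 19 + 171 + 19*sqrt(4)))*68 = ((81 + 171 + 9*2 + 19*2)/(-14 + 19 + 171 + 19*2))*68 = ((81 + 171 + 18 + 38)/(-14 + 19 + 171 + 38))*68 = (308/214)*68 = ((1/214)*308)*68 = (154/107)*68 = 10472/107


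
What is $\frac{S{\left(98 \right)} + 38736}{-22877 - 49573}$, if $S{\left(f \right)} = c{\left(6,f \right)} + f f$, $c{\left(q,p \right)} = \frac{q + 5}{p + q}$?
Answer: $- \frac{5027371}{7534800} \approx -0.66722$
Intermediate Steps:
$c{\left(q,p \right)} = \frac{5 + q}{p + q}$
$S{\left(f \right)} = f^{2} + \frac{11}{6 + f}$ ($S{\left(f \right)} = \frac{5 + 6}{f + 6} + f f = \frac{1}{6 + f} 11 + f^{2} = \frac{11}{6 + f} + f^{2} = f^{2} + \frac{11}{6 + f}$)
$\frac{S{\left(98 \right)} + 38736}{-22877 - 49573} = \frac{\frac{11 + 98^{2} \left(6 + 98\right)}{6 + 98} + 38736}{-22877 - 49573} = \frac{\frac{11 + 9604 \cdot 104}{104} + 38736}{-72450} = \left(\frac{11 + 998816}{104} + 38736\right) \left(- \frac{1}{72450}\right) = \left(\frac{1}{104} \cdot 998827 + 38736\right) \left(- \frac{1}{72450}\right) = \left(\frac{998827}{104} + 38736\right) \left(- \frac{1}{72450}\right) = \frac{5027371}{104} \left(- \frac{1}{72450}\right) = - \frac{5027371}{7534800}$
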